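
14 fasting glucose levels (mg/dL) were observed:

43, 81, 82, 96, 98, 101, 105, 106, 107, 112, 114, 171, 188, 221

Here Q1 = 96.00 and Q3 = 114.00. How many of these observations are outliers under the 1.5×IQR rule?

IQR = 18.00; fences at 96.00 − 27.00 = 69.00 and 114.00 + 27.00 = 141.00.
Outside the cutoffs: 43, 171, 188, 221.

4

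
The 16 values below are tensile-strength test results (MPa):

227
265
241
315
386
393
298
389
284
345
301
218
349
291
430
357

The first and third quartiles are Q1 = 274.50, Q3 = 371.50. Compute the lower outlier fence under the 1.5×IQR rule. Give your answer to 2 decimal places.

IQR = Q3 − Q1 = 371.50 − 274.50 = 97.00.
Lower fence = Q1 − 1.5·IQR = 274.50 − 145.50 = 129.00.
Upper fence = Q3 + 1.5·IQR = 371.50 + 145.50 = 517.00.

129.00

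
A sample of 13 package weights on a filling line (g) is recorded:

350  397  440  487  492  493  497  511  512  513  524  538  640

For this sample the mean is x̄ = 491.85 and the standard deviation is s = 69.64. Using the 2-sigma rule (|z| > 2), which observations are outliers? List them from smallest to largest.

350, 640

Cutoffs at x̄ ± 2s: 491.85 ± 2·69.64 = [352.57, 631.13].
350: z = -2.04, |z| > 2 → outlier.
640: z = 2.13, |z| > 2 → outlier.
Every other value lies within [352.57, 631.13].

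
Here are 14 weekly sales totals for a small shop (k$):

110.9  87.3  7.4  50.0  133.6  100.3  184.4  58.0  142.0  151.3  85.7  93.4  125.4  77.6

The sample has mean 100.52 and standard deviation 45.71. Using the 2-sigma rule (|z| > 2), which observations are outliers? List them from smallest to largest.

7.4

Cutoffs at x̄ ± 2s: 100.52 ± 2·45.71 = [9.10, 191.94].
7.4: z = -2.04, |z| > 2 → outlier.
Every other value lies within [9.10, 191.94].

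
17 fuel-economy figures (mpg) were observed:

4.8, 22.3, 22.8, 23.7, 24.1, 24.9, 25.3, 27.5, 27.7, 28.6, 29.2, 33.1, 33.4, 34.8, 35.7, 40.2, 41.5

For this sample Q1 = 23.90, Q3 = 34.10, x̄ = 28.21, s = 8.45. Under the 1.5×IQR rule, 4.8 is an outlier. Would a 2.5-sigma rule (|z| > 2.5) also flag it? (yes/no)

z = (4.8 − 28.21) / 8.45 = -2.77.
|z| = 2.77 > 2.5.

yes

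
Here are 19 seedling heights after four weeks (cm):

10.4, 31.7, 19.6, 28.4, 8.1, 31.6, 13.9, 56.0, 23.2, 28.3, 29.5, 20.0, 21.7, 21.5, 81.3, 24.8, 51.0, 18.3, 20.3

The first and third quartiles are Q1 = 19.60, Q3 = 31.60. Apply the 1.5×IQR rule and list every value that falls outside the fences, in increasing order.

51.0, 56.0, 81.3

IQR = Q3 − Q1 = 31.60 − 19.60 = 12.00.
Lower fence = Q1 − 1.5·IQR = 19.60 − 18.00 = 1.60.
Upper fence = Q3 + 1.5·IQR = 31.60 + 18.00 = 49.60.
51.0 > 49.60 → outlier.
56.0 > 49.60 → outlier.
81.3 > 49.60 → outlier.
All remaining values lie within [1.60, 49.60].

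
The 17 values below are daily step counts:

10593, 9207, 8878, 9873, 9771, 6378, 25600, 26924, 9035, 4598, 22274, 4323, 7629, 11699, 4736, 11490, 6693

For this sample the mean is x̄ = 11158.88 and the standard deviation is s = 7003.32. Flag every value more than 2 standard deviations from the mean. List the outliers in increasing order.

25600, 26924

Cutoffs at x̄ ± 2s: 11158.88 ± 2·7003.32 = [-2847.76, 25165.52].
25600: z = 2.06, |z| > 2 → outlier.
26924: z = 2.25, |z| > 2 → outlier.
Every other value lies within [-2847.76, 25165.52].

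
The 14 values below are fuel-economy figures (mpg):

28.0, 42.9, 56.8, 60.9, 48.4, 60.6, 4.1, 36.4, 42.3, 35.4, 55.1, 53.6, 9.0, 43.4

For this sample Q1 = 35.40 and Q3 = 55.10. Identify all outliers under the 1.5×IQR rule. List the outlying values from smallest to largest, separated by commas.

IQR = Q3 − Q1 = 55.10 − 35.40 = 19.70.
Lower fence = Q1 − 1.5·IQR = 35.40 − 29.55 = 5.85.
Upper fence = Q3 + 1.5·IQR = 55.10 + 29.55 = 84.65.
4.1 < 5.85 → outlier.
All remaining values lie within [5.85, 84.65].

4.1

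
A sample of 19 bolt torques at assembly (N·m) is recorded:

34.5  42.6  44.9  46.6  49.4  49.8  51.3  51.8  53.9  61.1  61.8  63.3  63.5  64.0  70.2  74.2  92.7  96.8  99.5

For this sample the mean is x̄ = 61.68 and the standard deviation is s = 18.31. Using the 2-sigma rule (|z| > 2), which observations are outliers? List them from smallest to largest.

99.5

Cutoffs at x̄ ± 2s: 61.68 ± 2·18.31 = [25.06, 98.30].
99.5: z = 2.07, |z| > 2 → outlier.
Every other value lies within [25.06, 98.30].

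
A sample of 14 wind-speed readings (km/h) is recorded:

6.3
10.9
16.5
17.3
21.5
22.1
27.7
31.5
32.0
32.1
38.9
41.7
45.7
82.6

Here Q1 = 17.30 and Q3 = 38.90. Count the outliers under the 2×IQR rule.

1

IQR = 21.60; fences at 17.30 − 43.20 = -25.90 and 38.90 + 43.20 = 82.10.
Outside the cutoffs: 82.6.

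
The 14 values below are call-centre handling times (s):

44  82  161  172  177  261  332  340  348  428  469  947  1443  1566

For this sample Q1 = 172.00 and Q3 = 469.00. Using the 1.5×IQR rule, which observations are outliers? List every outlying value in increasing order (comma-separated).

IQR = Q3 − Q1 = 469.00 − 172.00 = 297.00.
Lower fence = Q1 − 1.5·IQR = 172.00 − 445.50 = -273.50.
Upper fence = Q3 + 1.5·IQR = 469.00 + 445.50 = 914.50.
947 > 914.50 → outlier.
1443 > 914.50 → outlier.
1566 > 914.50 → outlier.
All remaining values lie within [-273.50, 914.50].

947, 1443, 1566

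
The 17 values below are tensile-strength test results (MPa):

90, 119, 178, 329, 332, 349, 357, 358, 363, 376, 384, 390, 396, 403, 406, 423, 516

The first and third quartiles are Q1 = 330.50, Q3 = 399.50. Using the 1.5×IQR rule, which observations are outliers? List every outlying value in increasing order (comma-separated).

IQR = Q3 − Q1 = 399.50 − 330.50 = 69.00.
Lower fence = Q1 − 1.5·IQR = 330.50 − 103.50 = 227.00.
Upper fence = Q3 + 1.5·IQR = 399.50 + 103.50 = 503.00.
90 < 227.00 → outlier.
119 < 227.00 → outlier.
178 < 227.00 → outlier.
516 > 503.00 → outlier.
All remaining values lie within [227.00, 503.00].

90, 119, 178, 516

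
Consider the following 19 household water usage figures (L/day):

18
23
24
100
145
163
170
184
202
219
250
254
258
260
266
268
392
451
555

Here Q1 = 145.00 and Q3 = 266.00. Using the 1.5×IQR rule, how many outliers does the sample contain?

2

IQR = 121.00; fences at 145.00 − 181.50 = -36.50 and 266.00 + 181.50 = 447.50.
Outside the cutoffs: 451, 555.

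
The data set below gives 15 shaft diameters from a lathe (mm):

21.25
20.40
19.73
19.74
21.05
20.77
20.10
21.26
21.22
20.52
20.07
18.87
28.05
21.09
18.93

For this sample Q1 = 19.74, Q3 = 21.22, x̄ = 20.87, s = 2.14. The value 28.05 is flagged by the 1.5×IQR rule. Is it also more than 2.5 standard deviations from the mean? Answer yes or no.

z = (28.05 − 20.87) / 2.14 = 3.36.
|z| = 3.36 > 2.5.

yes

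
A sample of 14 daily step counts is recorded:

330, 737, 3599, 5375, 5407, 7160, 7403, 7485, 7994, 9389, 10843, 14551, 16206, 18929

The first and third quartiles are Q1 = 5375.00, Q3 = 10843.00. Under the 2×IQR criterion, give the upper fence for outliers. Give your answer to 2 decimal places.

IQR = Q3 − Q1 = 10843.00 − 5375.00 = 5468.00.
Lower fence = Q1 − 2·IQR = 5375.00 − 10936.00 = -5561.00.
Upper fence = Q3 + 2·IQR = 10843.00 + 10936.00 = 21779.00.

21779.00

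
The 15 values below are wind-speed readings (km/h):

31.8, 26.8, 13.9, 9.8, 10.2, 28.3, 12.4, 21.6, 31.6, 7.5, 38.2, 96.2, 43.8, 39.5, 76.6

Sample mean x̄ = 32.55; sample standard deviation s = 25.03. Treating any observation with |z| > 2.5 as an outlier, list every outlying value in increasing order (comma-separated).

96.2

Cutoffs at x̄ ± 2.5s: 32.55 ± 2.5·25.03 = [-30.025, 95.125].
96.2: z = 2.54, |z| > 2.5 → outlier.
Every other value lies within [-30.025, 95.125].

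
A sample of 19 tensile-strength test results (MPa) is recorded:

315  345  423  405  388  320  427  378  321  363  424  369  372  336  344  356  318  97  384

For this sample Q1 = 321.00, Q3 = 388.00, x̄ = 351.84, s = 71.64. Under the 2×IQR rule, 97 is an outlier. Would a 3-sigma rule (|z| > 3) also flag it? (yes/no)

yes

z = (97 − 351.84) / 71.64 = -3.56.
|z| = 3.56 > 3.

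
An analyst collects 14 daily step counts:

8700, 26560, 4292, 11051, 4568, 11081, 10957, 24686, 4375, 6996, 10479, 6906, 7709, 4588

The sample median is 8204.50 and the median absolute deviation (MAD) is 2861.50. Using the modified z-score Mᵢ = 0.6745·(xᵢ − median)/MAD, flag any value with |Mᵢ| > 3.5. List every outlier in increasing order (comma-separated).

24686, 26560

|Mᵢ| > 3.5 ⇔ |xᵢ − 8204.50| > 3.5·2861.50/0.6745 = 14848.41.
So outliers lie outside [-6643.91, 23052.91].
24686: M = 3.88 → outlier.
26560: M = 4.33 → outlier.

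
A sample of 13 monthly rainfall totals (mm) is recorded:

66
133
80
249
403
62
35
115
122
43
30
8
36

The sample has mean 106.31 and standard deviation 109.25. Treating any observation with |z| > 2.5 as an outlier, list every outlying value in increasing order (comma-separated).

403

Cutoffs at x̄ ± 2.5s: 106.31 ± 2.5·109.25 = [-166.815, 379.435].
403: z = 2.72, |z| > 2.5 → outlier.
Every other value lies within [-166.815, 379.435].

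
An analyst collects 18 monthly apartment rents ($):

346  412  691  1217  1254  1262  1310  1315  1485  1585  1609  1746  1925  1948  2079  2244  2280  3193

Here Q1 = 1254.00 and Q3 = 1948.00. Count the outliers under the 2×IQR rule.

IQR = 694.00; fences at 1254.00 − 1388.00 = -134.00 and 1948.00 + 1388.00 = 3336.00.
Every value lies within the cutoffs.

0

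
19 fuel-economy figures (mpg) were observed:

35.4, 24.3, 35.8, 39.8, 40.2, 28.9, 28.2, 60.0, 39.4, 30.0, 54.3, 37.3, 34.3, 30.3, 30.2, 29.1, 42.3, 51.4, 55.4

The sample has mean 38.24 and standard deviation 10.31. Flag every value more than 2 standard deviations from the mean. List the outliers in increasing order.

Cutoffs at x̄ ± 2s: 38.24 ± 2·10.31 = [17.62, 58.86].
60.0: z = 2.11, |z| > 2 → outlier.
Every other value lies within [17.62, 58.86].

60.0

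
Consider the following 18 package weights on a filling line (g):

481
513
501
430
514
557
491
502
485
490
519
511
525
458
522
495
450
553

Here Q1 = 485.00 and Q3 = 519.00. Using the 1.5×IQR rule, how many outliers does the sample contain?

1

IQR = 34.00; fences at 485.00 − 51.00 = 434.00 and 519.00 + 51.00 = 570.00.
Outside the cutoffs: 430.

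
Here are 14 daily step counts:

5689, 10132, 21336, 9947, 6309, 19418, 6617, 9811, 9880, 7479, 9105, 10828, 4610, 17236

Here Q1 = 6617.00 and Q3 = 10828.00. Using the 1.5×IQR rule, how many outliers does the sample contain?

IQR = 4211.00; fences at 6617.00 − 6316.50 = 300.50 and 10828.00 + 6316.50 = 17144.50.
Outside the cutoffs: 17236, 19418, 21336.

3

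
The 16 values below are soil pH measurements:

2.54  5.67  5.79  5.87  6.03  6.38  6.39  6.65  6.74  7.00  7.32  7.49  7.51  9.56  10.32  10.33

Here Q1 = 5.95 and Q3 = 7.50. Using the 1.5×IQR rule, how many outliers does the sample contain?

IQR = 1.55; fences at 5.95 − 2.325 = 3.625 and 7.50 + 2.325 = 9.825.
Outside the cutoffs: 2.54, 10.32, 10.33.

3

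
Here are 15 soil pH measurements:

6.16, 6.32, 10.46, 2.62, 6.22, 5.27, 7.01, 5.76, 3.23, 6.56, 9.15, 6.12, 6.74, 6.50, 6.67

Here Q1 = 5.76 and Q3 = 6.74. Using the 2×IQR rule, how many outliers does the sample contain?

IQR = 0.98; fences at 5.76 − 1.96 = 3.80 and 6.74 + 1.96 = 8.70.
Outside the cutoffs: 2.62, 3.23, 9.15, 10.46.

4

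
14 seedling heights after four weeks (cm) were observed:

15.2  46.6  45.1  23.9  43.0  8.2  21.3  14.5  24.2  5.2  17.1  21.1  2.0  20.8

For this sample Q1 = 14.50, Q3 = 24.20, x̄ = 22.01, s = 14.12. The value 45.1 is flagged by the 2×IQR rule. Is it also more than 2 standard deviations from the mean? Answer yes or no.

z = (45.1 − 22.01) / 14.12 = 1.64.
|z| = 1.64 ≤ 2.

no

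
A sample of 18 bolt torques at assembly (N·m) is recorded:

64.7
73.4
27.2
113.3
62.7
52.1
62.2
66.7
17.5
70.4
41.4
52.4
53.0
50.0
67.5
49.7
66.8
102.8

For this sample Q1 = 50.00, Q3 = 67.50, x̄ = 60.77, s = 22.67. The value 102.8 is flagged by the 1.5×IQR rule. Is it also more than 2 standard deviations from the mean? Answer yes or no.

z = (102.8 − 60.77) / 22.67 = 1.85.
|z| = 1.85 ≤ 2.

no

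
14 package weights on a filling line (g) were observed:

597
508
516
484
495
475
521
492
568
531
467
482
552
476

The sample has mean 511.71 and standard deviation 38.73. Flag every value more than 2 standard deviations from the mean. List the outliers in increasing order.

597

Cutoffs at x̄ ± 2s: 511.71 ± 2·38.73 = [434.25, 589.17].
597: z = 2.20, |z| > 2 → outlier.
Every other value lies within [434.25, 589.17].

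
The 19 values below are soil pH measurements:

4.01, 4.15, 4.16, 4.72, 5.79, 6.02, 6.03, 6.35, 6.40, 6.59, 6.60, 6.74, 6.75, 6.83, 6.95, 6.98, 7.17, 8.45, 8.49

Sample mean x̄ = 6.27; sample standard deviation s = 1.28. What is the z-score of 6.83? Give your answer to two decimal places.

0.44

z = (6.83 − 6.27) / 1.28 = 0.44.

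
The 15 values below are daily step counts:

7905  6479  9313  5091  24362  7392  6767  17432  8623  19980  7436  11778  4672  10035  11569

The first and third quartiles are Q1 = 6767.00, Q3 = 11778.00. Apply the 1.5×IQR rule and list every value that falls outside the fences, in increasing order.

19980, 24362

IQR = Q3 − Q1 = 11778.00 − 6767.00 = 5011.00.
Lower fence = Q1 − 1.5·IQR = 6767.00 − 7516.50 = -749.50.
Upper fence = Q3 + 1.5·IQR = 11778.00 + 7516.50 = 19294.50.
19980 > 19294.50 → outlier.
24362 > 19294.50 → outlier.
All remaining values lie within [-749.50, 19294.50].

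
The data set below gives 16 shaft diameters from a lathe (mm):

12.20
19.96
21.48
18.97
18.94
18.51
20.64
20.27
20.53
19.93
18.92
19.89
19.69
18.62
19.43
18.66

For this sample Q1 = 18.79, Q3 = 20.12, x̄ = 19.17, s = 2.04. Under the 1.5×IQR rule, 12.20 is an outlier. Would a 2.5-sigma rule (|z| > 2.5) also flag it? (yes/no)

yes

z = (12.20 − 19.17) / 2.04 = -3.42.
|z| = 3.42 > 2.5.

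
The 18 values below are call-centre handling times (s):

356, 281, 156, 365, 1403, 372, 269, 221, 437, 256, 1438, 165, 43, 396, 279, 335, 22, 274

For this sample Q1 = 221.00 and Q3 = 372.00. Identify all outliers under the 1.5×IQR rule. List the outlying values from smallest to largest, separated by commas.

IQR = Q3 − Q1 = 372.00 − 221.00 = 151.00.
Lower fence = Q1 − 1.5·IQR = 221.00 − 226.50 = -5.50.
Upper fence = Q3 + 1.5·IQR = 372.00 + 226.50 = 598.50.
1403 > 598.50 → outlier.
1438 > 598.50 → outlier.
All remaining values lie within [-5.50, 598.50].

1403, 1438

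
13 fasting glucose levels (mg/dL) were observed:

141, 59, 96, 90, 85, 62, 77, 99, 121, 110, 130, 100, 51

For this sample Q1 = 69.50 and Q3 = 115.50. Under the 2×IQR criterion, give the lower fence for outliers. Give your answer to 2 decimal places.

IQR = Q3 − Q1 = 115.50 − 69.50 = 46.00.
Lower fence = Q1 − 2·IQR = 69.50 − 92.00 = -22.50.
Upper fence = Q3 + 2·IQR = 115.50 + 92.00 = 207.50.

-22.50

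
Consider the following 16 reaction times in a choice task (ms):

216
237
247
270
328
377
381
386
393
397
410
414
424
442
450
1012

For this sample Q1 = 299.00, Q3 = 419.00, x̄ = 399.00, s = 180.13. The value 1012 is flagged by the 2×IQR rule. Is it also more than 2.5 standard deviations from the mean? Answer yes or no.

z = (1012 − 399.00) / 180.13 = 3.40.
|z| = 3.40 > 2.5.

yes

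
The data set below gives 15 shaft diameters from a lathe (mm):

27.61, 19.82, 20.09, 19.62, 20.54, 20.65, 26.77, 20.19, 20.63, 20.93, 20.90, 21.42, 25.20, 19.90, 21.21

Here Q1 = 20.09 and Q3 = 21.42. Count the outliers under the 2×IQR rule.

3

IQR = 1.33; fences at 20.09 − 2.66 = 17.43 and 21.42 + 2.66 = 24.08.
Outside the cutoffs: 25.20, 26.77, 27.61.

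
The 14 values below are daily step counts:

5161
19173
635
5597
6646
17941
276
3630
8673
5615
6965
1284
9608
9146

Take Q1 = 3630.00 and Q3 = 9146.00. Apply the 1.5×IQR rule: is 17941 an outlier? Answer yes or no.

IQR = Q3 − Q1 = 9146.00 − 3630.00 = 5516.00.
Lower fence = Q1 − 1.5·IQR = 3630.00 − 8274.00 = -4644.00.
Upper fence = Q3 + 1.5·IQR = 9146.00 + 8274.00 = 17420.00.
17941 lies above the upper fence.

yes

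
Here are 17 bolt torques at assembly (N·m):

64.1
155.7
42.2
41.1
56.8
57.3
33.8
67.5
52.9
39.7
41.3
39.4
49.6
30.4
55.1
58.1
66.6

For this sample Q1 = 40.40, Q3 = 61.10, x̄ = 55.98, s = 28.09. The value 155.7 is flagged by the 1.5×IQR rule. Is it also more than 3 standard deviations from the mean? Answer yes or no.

z = (155.7 − 55.98) / 28.09 = 3.55.
|z| = 3.55 > 3.

yes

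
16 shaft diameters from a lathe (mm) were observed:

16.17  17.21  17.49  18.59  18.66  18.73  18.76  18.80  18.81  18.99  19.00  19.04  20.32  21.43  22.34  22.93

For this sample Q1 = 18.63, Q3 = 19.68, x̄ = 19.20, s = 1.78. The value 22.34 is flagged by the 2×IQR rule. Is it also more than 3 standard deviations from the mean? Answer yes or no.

z = (22.34 − 19.20) / 1.78 = 1.76.
|z| = 1.76 ≤ 3.

no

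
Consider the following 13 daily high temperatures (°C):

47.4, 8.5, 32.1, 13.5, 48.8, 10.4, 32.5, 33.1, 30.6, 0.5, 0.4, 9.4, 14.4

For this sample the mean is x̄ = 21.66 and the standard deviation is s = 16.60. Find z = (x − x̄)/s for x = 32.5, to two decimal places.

z = (32.5 − 21.66) / 16.60 = 0.65.

0.65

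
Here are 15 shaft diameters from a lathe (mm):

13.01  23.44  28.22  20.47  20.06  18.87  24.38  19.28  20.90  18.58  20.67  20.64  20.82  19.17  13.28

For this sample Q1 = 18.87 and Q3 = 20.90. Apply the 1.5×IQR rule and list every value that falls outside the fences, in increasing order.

13.01, 13.28, 24.38, 28.22

IQR = Q3 − Q1 = 20.90 − 18.87 = 2.03.
Lower fence = Q1 − 1.5·IQR = 18.87 − 3.045 = 15.825.
Upper fence = Q3 + 1.5·IQR = 20.90 + 3.045 = 23.945.
13.01 < 15.825 → outlier.
13.28 < 15.825 → outlier.
24.38 > 23.945 → outlier.
28.22 > 23.945 → outlier.
All remaining values lie within [15.825, 23.945].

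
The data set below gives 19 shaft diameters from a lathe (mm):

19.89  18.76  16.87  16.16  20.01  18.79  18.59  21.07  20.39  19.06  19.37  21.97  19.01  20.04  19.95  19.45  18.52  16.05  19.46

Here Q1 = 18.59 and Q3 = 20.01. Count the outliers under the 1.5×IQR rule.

2

IQR = 1.42; fences at 18.59 − 2.13 = 16.46 and 20.01 + 2.13 = 22.14.
Outside the cutoffs: 16.05, 16.16.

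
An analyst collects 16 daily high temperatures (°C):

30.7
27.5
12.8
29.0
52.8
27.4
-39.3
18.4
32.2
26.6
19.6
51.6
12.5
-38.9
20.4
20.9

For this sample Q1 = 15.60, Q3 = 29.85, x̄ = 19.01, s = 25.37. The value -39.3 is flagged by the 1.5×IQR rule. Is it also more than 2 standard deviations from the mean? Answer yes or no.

yes

z = (-39.3 − 19.01) / 25.37 = -2.30.
|z| = 2.30 > 2.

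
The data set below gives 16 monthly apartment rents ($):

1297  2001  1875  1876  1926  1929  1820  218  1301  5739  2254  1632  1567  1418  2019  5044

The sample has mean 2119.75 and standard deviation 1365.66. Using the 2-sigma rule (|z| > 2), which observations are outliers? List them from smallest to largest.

5044, 5739

Cutoffs at x̄ ± 2s: 2119.75 ± 2·1365.66 = [-611.57, 4851.07].
5044: z = 2.14, |z| > 2 → outlier.
5739: z = 2.65, |z| > 2 → outlier.
Every other value lies within [-611.57, 4851.07].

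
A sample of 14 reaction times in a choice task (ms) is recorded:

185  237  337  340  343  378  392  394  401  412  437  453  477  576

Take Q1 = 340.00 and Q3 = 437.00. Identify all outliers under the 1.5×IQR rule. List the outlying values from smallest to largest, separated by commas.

185

IQR = Q3 − Q1 = 437.00 − 340.00 = 97.00.
Lower fence = Q1 − 1.5·IQR = 340.00 − 145.50 = 194.50.
Upper fence = Q3 + 1.5·IQR = 437.00 + 145.50 = 582.50.
185 < 194.50 → outlier.
All remaining values lie within [194.50, 582.50].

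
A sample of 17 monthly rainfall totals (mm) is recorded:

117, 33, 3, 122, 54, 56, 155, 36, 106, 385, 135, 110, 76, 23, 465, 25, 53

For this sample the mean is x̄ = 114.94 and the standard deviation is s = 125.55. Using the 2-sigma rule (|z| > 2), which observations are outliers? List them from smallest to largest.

Cutoffs at x̄ ± 2s: 114.94 ± 2·125.55 = [-136.16, 366.04].
385: z = 2.15, |z| > 2 → outlier.
465: z = 2.79, |z| > 2 → outlier.
Every other value lies within [-136.16, 366.04].

385, 465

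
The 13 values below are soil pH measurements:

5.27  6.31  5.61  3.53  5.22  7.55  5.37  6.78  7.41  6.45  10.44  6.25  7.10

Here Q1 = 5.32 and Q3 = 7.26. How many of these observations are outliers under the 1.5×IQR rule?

1

IQR = 1.94; fences at 5.32 − 2.91 = 2.41 and 7.26 + 2.91 = 10.17.
Outside the cutoffs: 10.44.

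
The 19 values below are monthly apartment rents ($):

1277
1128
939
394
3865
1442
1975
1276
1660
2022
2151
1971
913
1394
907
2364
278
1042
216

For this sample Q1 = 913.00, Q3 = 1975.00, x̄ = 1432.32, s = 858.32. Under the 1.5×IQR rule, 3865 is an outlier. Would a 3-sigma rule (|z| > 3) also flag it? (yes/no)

no

z = (3865 − 1432.32) / 858.32 = 2.83.
|z| = 2.83 ≤ 3.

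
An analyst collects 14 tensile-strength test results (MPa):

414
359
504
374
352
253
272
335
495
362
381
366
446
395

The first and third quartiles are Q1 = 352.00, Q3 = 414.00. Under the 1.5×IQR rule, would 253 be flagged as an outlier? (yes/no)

yes

IQR = Q3 − Q1 = 414.00 − 352.00 = 62.00.
Lower fence = Q1 − 1.5·IQR = 352.00 − 93.00 = 259.00.
Upper fence = Q3 + 1.5·IQR = 414.00 + 93.00 = 507.00.
253 lies below the lower fence.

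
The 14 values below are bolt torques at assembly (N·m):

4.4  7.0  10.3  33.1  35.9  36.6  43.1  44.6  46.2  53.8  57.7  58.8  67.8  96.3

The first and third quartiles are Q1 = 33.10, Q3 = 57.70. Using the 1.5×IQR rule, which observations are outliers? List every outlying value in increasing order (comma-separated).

96.3

IQR = Q3 − Q1 = 57.70 − 33.10 = 24.60.
Lower fence = Q1 − 1.5·IQR = 33.10 − 36.90 = -3.80.
Upper fence = Q3 + 1.5·IQR = 57.70 + 36.90 = 94.60.
96.3 > 94.60 → outlier.
All remaining values lie within [-3.80, 94.60].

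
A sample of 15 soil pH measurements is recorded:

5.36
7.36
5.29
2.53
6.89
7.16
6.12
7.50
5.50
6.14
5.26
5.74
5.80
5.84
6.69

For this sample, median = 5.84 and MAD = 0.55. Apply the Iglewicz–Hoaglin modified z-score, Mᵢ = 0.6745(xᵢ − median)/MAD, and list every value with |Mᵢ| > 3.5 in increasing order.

|Mᵢ| > 3.5 ⇔ |xᵢ − 5.84| > 3.5·0.55/0.6745 = 2.85.
So outliers lie outside [2.99, 8.69].
2.53: M = -4.06 → outlier.

2.53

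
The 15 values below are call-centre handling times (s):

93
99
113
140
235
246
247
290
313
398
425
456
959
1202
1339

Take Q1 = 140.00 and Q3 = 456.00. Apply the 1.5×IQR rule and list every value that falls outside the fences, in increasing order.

959, 1202, 1339

IQR = Q3 − Q1 = 456.00 − 140.00 = 316.00.
Lower fence = Q1 − 1.5·IQR = 140.00 − 474.00 = -334.00.
Upper fence = Q3 + 1.5·IQR = 456.00 + 474.00 = 930.00.
959 > 930.00 → outlier.
1202 > 930.00 → outlier.
1339 > 930.00 → outlier.
All remaining values lie within [-334.00, 930.00].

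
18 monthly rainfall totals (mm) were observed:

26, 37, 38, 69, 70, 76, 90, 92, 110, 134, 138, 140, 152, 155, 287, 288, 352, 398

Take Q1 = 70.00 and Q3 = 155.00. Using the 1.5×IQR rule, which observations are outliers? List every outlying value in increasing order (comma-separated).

IQR = Q3 − Q1 = 155.00 − 70.00 = 85.00.
Lower fence = Q1 − 1.5·IQR = 70.00 − 127.50 = -57.50.
Upper fence = Q3 + 1.5·IQR = 155.00 + 127.50 = 282.50.
287 > 282.50 → outlier.
288 > 282.50 → outlier.
352 > 282.50 → outlier.
398 > 282.50 → outlier.
All remaining values lie within [-57.50, 282.50].

287, 288, 352, 398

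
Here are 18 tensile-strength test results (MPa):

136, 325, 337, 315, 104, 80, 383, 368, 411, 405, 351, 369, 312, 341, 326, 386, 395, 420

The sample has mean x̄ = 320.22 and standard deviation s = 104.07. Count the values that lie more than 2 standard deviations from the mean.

2

Cutoffs: x̄ ± 2s = [112.08, 528.36].
Outside the cutoffs: 80, 104.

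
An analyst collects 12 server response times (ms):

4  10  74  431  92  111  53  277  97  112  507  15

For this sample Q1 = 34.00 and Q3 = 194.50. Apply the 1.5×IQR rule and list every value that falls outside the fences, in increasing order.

507

IQR = Q3 − Q1 = 194.50 − 34.00 = 160.50.
Lower fence = Q1 − 1.5·IQR = 34.00 − 240.75 = -206.75.
Upper fence = Q3 + 1.5·IQR = 194.50 + 240.75 = 435.25.
507 > 435.25 → outlier.
All remaining values lie within [-206.75, 435.25].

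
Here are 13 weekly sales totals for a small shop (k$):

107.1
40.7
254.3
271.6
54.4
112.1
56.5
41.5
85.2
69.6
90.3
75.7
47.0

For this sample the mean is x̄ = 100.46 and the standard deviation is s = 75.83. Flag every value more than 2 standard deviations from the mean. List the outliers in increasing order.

Cutoffs at x̄ ± 2s: 100.46 ± 2·75.83 = [-51.20, 252.12].
254.3: z = 2.03, |z| > 2 → outlier.
271.6: z = 2.26, |z| > 2 → outlier.
Every other value lies within [-51.20, 252.12].

254.3, 271.6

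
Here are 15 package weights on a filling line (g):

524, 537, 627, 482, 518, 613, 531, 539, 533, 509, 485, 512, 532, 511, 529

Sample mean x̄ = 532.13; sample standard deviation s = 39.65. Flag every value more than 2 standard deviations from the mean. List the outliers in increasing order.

613, 627

Cutoffs at x̄ ± 2s: 532.13 ± 2·39.65 = [452.83, 611.43].
613: z = 2.04, |z| > 2 → outlier.
627: z = 2.39, |z| > 2 → outlier.
Every other value lies within [452.83, 611.43].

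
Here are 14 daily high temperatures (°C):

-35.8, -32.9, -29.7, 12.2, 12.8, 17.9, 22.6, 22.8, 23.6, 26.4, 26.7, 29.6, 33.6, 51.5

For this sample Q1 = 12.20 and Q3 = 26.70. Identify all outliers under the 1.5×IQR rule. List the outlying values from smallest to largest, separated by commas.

-35.8, -32.9, -29.7, 51.5

IQR = Q3 − Q1 = 26.70 − 12.20 = 14.50.
Lower fence = Q1 − 1.5·IQR = 12.20 − 21.75 = -9.55.
Upper fence = Q3 + 1.5·IQR = 26.70 + 21.75 = 48.45.
-35.8 < -9.55 → outlier.
-32.9 < -9.55 → outlier.
-29.7 < -9.55 → outlier.
51.5 > 48.45 → outlier.
All remaining values lie within [-9.55, 48.45].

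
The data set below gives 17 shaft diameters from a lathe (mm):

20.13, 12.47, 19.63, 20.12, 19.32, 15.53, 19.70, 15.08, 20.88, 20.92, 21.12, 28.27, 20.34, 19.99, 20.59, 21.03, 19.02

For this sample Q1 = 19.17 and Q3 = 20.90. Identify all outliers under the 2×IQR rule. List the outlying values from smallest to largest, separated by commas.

IQR = Q3 − Q1 = 20.90 − 19.17 = 1.73.
Lower fence = Q1 − 2·IQR = 19.17 − 3.46 = 15.71.
Upper fence = Q3 + 2·IQR = 20.90 + 3.46 = 24.36.
12.47 < 15.71 → outlier.
15.08 < 15.71 → outlier.
15.53 < 15.71 → outlier.
28.27 > 24.36 → outlier.
All remaining values lie within [15.71, 24.36].

12.47, 15.08, 15.53, 28.27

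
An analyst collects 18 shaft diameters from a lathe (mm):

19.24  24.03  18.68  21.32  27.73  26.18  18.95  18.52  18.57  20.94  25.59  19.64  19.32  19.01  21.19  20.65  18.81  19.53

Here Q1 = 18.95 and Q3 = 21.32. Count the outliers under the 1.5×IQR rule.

3

IQR = 2.37; fences at 18.95 − 3.555 = 15.395 and 21.32 + 3.555 = 24.875.
Outside the cutoffs: 25.59, 26.18, 27.73.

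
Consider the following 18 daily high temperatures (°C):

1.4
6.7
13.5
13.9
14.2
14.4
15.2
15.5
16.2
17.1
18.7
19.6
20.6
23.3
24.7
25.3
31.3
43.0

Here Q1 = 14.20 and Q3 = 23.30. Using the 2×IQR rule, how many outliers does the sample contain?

1

IQR = 9.10; fences at 14.20 − 18.20 = -4.00 and 23.30 + 18.20 = 41.50.
Outside the cutoffs: 43.0.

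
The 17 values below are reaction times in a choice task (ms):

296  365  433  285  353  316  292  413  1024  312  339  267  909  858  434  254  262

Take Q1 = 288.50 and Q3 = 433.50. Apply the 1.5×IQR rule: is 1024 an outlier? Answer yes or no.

IQR = Q3 − Q1 = 433.50 − 288.50 = 145.00.
Lower fence = Q1 − 1.5·IQR = 288.50 − 217.50 = 71.00.
Upper fence = Q3 + 1.5·IQR = 433.50 + 217.50 = 651.00.
1024 lies above the upper fence.

yes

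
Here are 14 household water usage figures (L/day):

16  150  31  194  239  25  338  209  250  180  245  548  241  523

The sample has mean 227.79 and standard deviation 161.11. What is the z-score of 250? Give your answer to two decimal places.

0.14

z = (250 − 227.79) / 161.11 = 0.14.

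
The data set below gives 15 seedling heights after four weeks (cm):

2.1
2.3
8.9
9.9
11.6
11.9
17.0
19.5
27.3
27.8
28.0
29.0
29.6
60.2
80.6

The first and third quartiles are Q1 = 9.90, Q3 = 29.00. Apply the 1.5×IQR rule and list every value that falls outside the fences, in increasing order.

IQR = Q3 − Q1 = 29.00 − 9.90 = 19.10.
Lower fence = Q1 − 1.5·IQR = 9.90 − 28.65 = -18.75.
Upper fence = Q3 + 1.5·IQR = 29.00 + 28.65 = 57.65.
60.2 > 57.65 → outlier.
80.6 > 57.65 → outlier.
All remaining values lie within [-18.75, 57.65].

60.2, 80.6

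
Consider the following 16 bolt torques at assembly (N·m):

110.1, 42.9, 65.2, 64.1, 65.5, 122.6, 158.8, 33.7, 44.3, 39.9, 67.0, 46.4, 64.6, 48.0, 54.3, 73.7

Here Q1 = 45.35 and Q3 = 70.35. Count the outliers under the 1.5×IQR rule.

IQR = 25.00; fences at 45.35 − 37.50 = 7.85 and 70.35 + 37.50 = 107.85.
Outside the cutoffs: 110.1, 122.6, 158.8.

3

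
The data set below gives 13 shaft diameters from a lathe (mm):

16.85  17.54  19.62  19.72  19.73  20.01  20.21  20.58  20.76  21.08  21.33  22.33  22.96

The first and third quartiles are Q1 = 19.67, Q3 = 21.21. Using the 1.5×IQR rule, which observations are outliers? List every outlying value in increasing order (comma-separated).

IQR = Q3 − Q1 = 21.21 − 19.67 = 1.54.
Lower fence = Q1 − 1.5·IQR = 19.67 − 2.31 = 17.36.
Upper fence = Q3 + 1.5·IQR = 21.21 + 2.31 = 23.52.
16.85 < 17.36 → outlier.
All remaining values lie within [17.36, 23.52].

16.85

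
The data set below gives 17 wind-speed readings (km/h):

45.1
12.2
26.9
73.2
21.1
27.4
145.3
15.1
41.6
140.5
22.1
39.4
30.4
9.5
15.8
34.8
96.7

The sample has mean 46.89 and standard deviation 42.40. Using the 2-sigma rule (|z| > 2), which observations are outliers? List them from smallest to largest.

140.5, 145.3

Cutoffs at x̄ ± 2s: 46.89 ± 2·42.40 = [-37.91, 131.69].
140.5: z = 2.21, |z| > 2 → outlier.
145.3: z = 2.32, |z| > 2 → outlier.
Every other value lies within [-37.91, 131.69].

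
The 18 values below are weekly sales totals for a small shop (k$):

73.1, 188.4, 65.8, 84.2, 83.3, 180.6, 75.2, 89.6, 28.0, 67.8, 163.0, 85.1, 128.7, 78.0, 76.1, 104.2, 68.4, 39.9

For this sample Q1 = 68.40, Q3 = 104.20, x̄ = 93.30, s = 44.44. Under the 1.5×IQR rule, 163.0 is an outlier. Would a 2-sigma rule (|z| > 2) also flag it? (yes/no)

z = (163.0 − 93.30) / 44.44 = 1.57.
|z| = 1.57 ≤ 2.

no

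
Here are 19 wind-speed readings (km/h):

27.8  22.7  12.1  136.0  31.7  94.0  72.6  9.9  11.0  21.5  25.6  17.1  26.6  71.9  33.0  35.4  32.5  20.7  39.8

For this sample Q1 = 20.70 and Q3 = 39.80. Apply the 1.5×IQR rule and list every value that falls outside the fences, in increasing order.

71.9, 72.6, 94.0, 136.0

IQR = Q3 − Q1 = 39.80 − 20.70 = 19.10.
Lower fence = Q1 − 1.5·IQR = 20.70 − 28.65 = -7.95.
Upper fence = Q3 + 1.5·IQR = 39.80 + 28.65 = 68.45.
71.9 > 68.45 → outlier.
72.6 > 68.45 → outlier.
94.0 > 68.45 → outlier.
136.0 > 68.45 → outlier.
All remaining values lie within [-7.95, 68.45].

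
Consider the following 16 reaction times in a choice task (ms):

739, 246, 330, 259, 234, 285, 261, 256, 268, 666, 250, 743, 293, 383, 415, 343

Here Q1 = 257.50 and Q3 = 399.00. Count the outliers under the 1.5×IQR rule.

IQR = 141.50; fences at 257.50 − 212.25 = 45.25 and 399.00 + 212.25 = 611.25.
Outside the cutoffs: 666, 739, 743.

3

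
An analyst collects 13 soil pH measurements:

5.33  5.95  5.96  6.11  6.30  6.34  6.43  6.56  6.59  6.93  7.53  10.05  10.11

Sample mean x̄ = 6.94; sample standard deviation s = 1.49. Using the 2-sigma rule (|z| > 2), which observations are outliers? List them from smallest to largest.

10.05, 10.11

Cutoffs at x̄ ± 2s: 6.94 ± 2·1.49 = [3.96, 9.92].
10.05: z = 2.09, |z| > 2 → outlier.
10.11: z = 2.13, |z| > 2 → outlier.
Every other value lies within [3.96, 9.92].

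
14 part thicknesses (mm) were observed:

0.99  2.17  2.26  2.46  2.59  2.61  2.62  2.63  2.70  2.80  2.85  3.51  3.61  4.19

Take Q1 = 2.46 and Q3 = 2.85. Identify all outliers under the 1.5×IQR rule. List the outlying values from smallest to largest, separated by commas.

IQR = Q3 − Q1 = 2.85 − 2.46 = 0.39.
Lower fence = Q1 − 1.5·IQR = 2.46 − 0.585 = 1.875.
Upper fence = Q3 + 1.5·IQR = 2.85 + 0.585 = 3.435.
0.99 < 1.875 → outlier.
3.51 > 3.435 → outlier.
3.61 > 3.435 → outlier.
4.19 > 3.435 → outlier.
All remaining values lie within [1.875, 3.435].

0.99, 3.51, 3.61, 4.19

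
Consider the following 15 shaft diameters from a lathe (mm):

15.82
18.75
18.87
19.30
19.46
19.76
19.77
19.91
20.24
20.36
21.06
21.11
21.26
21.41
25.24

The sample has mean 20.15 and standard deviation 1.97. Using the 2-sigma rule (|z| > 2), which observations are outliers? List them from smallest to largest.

15.82, 25.24

Cutoffs at x̄ ± 2s: 20.15 ± 2·1.97 = [16.21, 24.09].
15.82: z = -2.20, |z| > 2 → outlier.
25.24: z = 2.58, |z| > 2 → outlier.
Every other value lies within [16.21, 24.09].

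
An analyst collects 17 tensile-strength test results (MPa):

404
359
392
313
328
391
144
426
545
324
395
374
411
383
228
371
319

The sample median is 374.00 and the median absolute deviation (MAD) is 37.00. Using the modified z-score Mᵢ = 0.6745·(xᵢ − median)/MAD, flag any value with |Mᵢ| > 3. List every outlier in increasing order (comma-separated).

144, 545

|Mᵢ| > 3 ⇔ |xᵢ − 374.00| > 3·37.00/0.6745 = 164.57.
So outliers lie outside [209.43, 538.57].
144: M = -4.19 → outlier.
545: M = 3.12 → outlier.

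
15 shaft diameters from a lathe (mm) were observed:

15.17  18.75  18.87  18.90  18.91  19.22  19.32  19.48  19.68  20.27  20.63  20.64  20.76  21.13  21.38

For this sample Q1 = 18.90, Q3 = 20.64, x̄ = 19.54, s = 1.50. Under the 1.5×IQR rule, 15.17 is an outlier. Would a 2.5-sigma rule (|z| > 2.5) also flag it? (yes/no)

yes

z = (15.17 − 19.54) / 1.50 = -2.91.
|z| = 2.91 > 2.5.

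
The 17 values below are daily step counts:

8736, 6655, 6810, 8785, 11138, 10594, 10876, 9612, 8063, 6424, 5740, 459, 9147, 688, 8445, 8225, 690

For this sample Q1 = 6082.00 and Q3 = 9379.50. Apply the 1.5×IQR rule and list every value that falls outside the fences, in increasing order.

IQR = Q3 − Q1 = 9379.50 − 6082.00 = 3297.50.
Lower fence = Q1 − 1.5·IQR = 6082.00 − 4946.25 = 1135.75.
Upper fence = Q3 + 1.5·IQR = 9379.50 + 4946.25 = 14325.75.
459 < 1135.75 → outlier.
688 < 1135.75 → outlier.
690 < 1135.75 → outlier.
All remaining values lie within [1135.75, 14325.75].

459, 688, 690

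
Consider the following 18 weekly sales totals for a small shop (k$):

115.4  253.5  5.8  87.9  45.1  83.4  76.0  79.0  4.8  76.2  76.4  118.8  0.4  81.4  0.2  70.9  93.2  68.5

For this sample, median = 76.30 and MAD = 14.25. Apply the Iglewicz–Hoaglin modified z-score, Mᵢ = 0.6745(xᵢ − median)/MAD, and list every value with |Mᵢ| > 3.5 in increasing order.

0.2, 0.4, 253.5

|Mᵢ| > 3.5 ⇔ |xᵢ − 76.30| > 3.5·14.25/0.6745 = 73.94.
So outliers lie outside [2.36, 150.24].
0.2: M = -3.60 → outlier.
0.4: M = -3.59 → outlier.
253.5: M = 8.39 → outlier.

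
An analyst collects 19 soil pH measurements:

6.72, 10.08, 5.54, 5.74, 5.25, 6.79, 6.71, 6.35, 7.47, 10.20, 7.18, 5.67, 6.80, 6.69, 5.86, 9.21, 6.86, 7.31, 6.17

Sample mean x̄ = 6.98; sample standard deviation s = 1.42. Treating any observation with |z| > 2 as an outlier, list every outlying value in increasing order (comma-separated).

Cutoffs at x̄ ± 2s: 6.98 ± 2·1.42 = [4.14, 9.82].
10.08: z = 2.18, |z| > 2 → outlier.
10.20: z = 2.27, |z| > 2 → outlier.
Every other value lies within [4.14, 9.82].

10.08, 10.20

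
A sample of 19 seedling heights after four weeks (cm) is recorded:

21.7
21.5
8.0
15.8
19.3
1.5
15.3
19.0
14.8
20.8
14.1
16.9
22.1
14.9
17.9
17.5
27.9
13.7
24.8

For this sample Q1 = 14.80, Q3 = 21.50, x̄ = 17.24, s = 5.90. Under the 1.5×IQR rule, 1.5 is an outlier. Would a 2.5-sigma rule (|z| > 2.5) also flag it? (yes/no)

z = (1.5 − 17.24) / 5.90 = -2.67.
|z| = 2.67 > 2.5.

yes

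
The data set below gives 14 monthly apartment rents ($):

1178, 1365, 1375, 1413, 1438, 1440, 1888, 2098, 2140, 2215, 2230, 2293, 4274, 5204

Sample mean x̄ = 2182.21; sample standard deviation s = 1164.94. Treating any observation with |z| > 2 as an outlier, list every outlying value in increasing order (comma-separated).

Cutoffs at x̄ ± 2s: 2182.21 ± 2·1164.94 = [-147.67, 4512.09].
5204: z = 2.59, |z| > 2 → outlier.
Every other value lies within [-147.67, 4512.09].

5204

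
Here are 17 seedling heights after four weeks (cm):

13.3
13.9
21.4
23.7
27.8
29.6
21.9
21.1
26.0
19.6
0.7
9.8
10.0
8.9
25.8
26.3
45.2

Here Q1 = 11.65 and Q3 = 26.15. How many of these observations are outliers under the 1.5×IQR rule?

0

IQR = 14.50; fences at 11.65 − 21.75 = -10.10 and 26.15 + 21.75 = 47.90.
Every value lies within the cutoffs.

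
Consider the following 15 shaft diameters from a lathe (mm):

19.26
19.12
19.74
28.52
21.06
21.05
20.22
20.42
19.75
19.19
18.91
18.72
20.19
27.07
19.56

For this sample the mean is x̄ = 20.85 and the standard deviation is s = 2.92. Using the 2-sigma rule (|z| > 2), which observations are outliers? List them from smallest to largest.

Cutoffs at x̄ ± 2s: 20.85 ± 2·2.92 = [15.01, 26.69].
27.07: z = 2.13, |z| > 2 → outlier.
28.52: z = 2.63, |z| > 2 → outlier.
Every other value lies within [15.01, 26.69].

27.07, 28.52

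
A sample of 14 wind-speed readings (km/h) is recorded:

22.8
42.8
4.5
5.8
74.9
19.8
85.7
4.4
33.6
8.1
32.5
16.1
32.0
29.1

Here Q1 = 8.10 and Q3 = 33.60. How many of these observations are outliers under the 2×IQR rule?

1

IQR = 25.50; fences at 8.10 − 51.00 = -42.90 and 33.60 + 51.00 = 84.60.
Outside the cutoffs: 85.7.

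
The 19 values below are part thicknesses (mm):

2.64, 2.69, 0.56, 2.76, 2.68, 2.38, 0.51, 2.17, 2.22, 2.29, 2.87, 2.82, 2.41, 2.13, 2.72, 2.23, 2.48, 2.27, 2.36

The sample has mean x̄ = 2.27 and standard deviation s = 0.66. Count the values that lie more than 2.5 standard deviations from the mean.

2

Cutoffs: x̄ ± 2.5s = [0.62, 3.92].
Outside the cutoffs: 0.51, 0.56.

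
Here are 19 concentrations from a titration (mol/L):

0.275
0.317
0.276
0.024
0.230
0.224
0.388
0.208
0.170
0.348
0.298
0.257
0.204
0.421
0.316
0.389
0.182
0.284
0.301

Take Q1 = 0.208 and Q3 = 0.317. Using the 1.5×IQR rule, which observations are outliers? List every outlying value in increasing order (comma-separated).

0.024

IQR = Q3 − Q1 = 0.317 − 0.208 = 0.109.
Lower fence = Q1 − 1.5·IQR = 0.208 − 0.1635 = 0.0445.
Upper fence = Q3 + 1.5·IQR = 0.317 + 0.1635 = 0.4805.
0.024 < 0.0445 → outlier.
All remaining values lie within [0.0445, 0.4805].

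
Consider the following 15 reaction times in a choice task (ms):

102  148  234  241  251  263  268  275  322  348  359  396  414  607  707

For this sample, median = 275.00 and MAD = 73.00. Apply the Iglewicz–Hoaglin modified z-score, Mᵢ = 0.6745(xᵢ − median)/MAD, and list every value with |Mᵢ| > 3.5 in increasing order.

707

|Mᵢ| > 3.5 ⇔ |xᵢ − 275.00| > 3.5·73.00/0.6745 = 378.80.
So outliers lie outside [-103.80, 653.80].
707: M = 3.99 → outlier.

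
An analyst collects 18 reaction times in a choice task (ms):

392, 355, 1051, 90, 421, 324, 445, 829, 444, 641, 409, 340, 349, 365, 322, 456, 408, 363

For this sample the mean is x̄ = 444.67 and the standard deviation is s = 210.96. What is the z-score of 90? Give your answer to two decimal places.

-1.68

z = (90 − 444.67) / 210.96 = -1.68.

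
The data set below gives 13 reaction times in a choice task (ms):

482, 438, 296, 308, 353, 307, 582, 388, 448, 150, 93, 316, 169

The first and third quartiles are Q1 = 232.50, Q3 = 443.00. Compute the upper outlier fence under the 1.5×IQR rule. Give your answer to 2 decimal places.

IQR = Q3 − Q1 = 443.00 − 232.50 = 210.50.
Lower fence = Q1 − 1.5·IQR = 232.50 − 315.75 = -83.25.
Upper fence = Q3 + 1.5·IQR = 443.00 + 315.75 = 758.75.

758.75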